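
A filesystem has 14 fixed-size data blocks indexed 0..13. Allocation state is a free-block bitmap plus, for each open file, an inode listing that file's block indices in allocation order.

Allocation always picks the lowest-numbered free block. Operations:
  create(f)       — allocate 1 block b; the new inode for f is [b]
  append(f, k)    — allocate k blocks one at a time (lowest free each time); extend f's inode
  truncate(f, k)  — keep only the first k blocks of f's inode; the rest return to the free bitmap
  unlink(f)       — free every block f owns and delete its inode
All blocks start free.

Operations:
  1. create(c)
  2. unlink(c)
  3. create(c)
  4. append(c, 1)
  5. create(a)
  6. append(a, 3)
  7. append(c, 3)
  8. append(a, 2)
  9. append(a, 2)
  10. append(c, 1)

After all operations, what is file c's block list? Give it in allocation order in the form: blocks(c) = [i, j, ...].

  1. create(c)  ⇒  F.............  {c→[0]}
  2. unlink(c)  ⇒  ..............  {}
  3. create(c)  ⇒  F.............  {c→[0]}
  4. append(c, 1)  ⇒  FF............  {c→[0, 1]}
  5. create(a)  ⇒  FFF...........  {a→[2]; c→[0, 1]}
  6. append(a, 3)  ⇒  FFFFFF........  {a→[2, 3, 4, 5]; c→[0, 1]}
  7. append(c, 3)  ⇒  FFFFFFFFF.....  {a→[2, 3, 4, 5]; c→[0, 1, 6, 7, 8]}
  8. append(a, 2)  ⇒  FFFFFFFFFFF...  {a→[2, 3, 4, 5, 9, 10]; c→[0, 1, 6, 7, 8]}
  9. append(a, 2)  ⇒  FFFFFFFFFFFFF.  {a→[2, 3, 4, 5, 9, 10, 11, 12]; c→[0, 1, 6, 7, 8]}
  10. append(c, 1)  ⇒  FFFFFFFFFFFFFF  {a→[2, 3, 4, 5, 9, 10, 11, 12]; c→[0, 1, 6, 7, 8, 13]}

blocks(c) = [0, 1, 6, 7, 8, 13]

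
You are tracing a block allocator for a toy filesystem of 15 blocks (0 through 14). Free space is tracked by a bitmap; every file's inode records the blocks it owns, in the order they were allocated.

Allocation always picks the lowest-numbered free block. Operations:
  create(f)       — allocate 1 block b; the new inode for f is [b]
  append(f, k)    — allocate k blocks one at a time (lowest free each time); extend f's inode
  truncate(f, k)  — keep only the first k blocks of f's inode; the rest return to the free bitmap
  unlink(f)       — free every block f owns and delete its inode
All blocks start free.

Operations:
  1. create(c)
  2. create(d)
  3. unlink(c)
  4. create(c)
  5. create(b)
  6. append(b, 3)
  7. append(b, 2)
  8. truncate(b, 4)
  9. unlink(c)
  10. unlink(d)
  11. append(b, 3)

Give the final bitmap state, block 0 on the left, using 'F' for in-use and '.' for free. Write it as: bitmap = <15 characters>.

bitmap = FFFFFFF........

  1. create(c)  ⇒  F..............  {c→[0]}
  2. create(d)  ⇒  FF.............  {c→[0]; d→[1]}
  3. unlink(c)  ⇒  .F.............  {d→[1]}
  4. create(c)  ⇒  FF.............  {c→[0]; d→[1]}
  5. create(b)  ⇒  FFF............  {b→[2]; c→[0]; d→[1]}
  6. append(b, 3)  ⇒  FFFFFF.........  {b→[2, 3, 4, 5]; c→[0]; d→[1]}
  7. append(b, 2)  ⇒  FFFFFFFF.......  {b→[2, 3, 4, 5, 6, 7]; c→[0]; d→[1]}
  8. truncate(b, 4)  ⇒  FFFFFF.........  {b→[2, 3, 4, 5]; c→[0]; d→[1]}
  9. unlink(c)  ⇒  .FFFFF.........  {b→[2, 3, 4, 5]; d→[1]}
  10. unlink(d)  ⇒  ..FFFF.........  {b→[2, 3, 4, 5]}
  11. append(b, 3)  ⇒  FFFFFFF........  {b→[2, 3, 4, 5, 0, 1, 6]}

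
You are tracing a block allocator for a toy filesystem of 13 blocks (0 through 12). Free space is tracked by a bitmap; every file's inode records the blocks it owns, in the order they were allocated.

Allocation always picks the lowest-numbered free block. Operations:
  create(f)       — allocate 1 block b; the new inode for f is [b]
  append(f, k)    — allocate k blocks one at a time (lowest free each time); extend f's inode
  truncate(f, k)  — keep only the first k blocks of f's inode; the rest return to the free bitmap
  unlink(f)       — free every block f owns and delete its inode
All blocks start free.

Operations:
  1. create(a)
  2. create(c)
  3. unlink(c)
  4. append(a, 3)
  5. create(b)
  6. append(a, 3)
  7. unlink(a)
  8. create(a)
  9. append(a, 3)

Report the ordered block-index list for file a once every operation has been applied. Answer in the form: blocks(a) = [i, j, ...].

blocks(a) = [0, 1, 2, 3]

  1. create(a)  ⇒  F............  {a→[0]}
  2. create(c)  ⇒  FF...........  {a→[0]; c→[1]}
  3. unlink(c)  ⇒  F............  {a→[0]}
  4. append(a, 3)  ⇒  FFFF.........  {a→[0, 1, 2, 3]}
  5. create(b)  ⇒  FFFFF........  {a→[0, 1, 2, 3]; b→[4]}
  6. append(a, 3)  ⇒  FFFFFFFF.....  {a→[0, 1, 2, 3, 5, 6, 7]; b→[4]}
  7. unlink(a)  ⇒  ....F........  {b→[4]}
  8. create(a)  ⇒  F...F........  {a→[0]; b→[4]}
  9. append(a, 3)  ⇒  FFFFF........  {a→[0, 1, 2, 3]; b→[4]}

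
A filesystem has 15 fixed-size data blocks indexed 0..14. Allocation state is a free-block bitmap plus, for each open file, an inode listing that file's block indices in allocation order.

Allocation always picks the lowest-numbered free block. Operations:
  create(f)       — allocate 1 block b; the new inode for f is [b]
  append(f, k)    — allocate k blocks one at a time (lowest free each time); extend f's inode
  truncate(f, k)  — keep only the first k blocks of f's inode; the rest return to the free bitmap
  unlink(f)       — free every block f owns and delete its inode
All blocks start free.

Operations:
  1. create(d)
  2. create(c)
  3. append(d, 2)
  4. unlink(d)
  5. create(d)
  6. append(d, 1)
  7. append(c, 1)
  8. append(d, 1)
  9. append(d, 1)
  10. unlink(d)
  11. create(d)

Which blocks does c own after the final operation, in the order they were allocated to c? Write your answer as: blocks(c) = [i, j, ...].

blocks(c) = [1, 3]

  1. create(d)  ⇒  F..............  {d→[0]}
  2. create(c)  ⇒  FF.............  {c→[1]; d→[0]}
  3. append(d, 2)  ⇒  FFFF...........  {c→[1]; d→[0, 2, 3]}
  4. unlink(d)  ⇒  .F.............  {c→[1]}
  5. create(d)  ⇒  FF.............  {c→[1]; d→[0]}
  6. append(d, 1)  ⇒  FFF............  {c→[1]; d→[0, 2]}
  7. append(c, 1)  ⇒  FFFF...........  {c→[1, 3]; d→[0, 2]}
  8. append(d, 1)  ⇒  FFFFF..........  {c→[1, 3]; d→[0, 2, 4]}
  9. append(d, 1)  ⇒  FFFFFF.........  {c→[1, 3]; d→[0, 2, 4, 5]}
  10. unlink(d)  ⇒  .F.F...........  {c→[1, 3]}
  11. create(d)  ⇒  FF.F...........  {c→[1, 3]; d→[0]}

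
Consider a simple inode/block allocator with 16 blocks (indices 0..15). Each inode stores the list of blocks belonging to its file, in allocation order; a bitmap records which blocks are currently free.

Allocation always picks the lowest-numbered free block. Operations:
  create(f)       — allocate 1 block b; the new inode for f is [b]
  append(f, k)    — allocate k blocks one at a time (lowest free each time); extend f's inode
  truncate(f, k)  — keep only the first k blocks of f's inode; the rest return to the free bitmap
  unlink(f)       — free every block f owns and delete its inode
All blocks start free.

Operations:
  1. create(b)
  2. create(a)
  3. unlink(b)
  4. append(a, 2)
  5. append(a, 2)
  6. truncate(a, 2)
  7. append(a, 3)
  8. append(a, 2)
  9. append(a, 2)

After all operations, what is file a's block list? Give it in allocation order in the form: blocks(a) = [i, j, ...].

blocks(a) = [1, 0, 2, 3, 4, 5, 6, 7, 8]

[1] create(b) — b=0 (map F...............)
[2] create(a) — a=1 b=0 (map FF..............)
[3] unlink(b) — a=1 (map .F..............)
[4] append(a, 2) — a=1,0,2 (map FFF.............)
[5] append(a, 2) — a=1,0,2,3,4 (map FFFFF...........)
[6] truncate(a, 2) — a=1,0 (map FF..............)
[7] append(a, 3) — a=1,0,2,3,4 (map FFFFF...........)
[8] append(a, 2) — a=1,0,2,3,4,5,6 (map FFFFFFF.........)
[9] append(a, 2) — a=1,0,2,3,4,5,6,7,8 (map FFFFFFFFF.......)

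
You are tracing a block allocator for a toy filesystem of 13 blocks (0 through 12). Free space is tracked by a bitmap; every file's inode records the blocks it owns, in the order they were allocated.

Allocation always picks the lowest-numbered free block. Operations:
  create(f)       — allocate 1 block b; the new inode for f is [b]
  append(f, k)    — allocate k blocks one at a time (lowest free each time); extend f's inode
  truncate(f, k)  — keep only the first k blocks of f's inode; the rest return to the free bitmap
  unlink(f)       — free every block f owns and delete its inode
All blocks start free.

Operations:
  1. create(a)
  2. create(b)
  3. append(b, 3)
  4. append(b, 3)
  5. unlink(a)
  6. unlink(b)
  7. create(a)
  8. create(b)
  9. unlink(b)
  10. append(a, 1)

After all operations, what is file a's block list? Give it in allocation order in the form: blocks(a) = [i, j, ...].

create(a): bitmap=F............ | a=[0]
create(b): bitmap=FF........... | a=[0] b=[1]
append(b, 3): bitmap=FFFFF........ | a=[0] b=[1, 2, 3, 4]
append(b, 3): bitmap=FFFFFFFF..... | a=[0] b=[1, 2, 3, 4, 5, 6, 7]
unlink(a): bitmap=.FFFFFFF..... | b=[1, 2, 3, 4, 5, 6, 7]
unlink(b): bitmap=............. | 
create(a): bitmap=F............ | a=[0]
create(b): bitmap=FF........... | a=[0] b=[1]
unlink(b): bitmap=F............ | a=[0]
append(a, 1): bitmap=FF........... | a=[0, 1]

blocks(a) = [0, 1]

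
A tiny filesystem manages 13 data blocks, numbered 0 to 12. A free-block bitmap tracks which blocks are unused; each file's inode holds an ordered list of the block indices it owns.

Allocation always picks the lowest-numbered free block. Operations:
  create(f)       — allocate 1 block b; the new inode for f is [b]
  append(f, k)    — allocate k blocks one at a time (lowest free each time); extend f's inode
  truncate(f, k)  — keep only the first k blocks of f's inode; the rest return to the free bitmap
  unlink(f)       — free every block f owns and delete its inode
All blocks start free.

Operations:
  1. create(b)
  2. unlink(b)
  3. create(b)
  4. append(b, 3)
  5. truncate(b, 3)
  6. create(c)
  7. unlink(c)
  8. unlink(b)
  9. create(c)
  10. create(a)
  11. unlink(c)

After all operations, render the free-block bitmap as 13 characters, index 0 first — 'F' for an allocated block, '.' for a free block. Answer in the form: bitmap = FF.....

after create(b) → b:[0]  free=[F............]
after unlink(b) →   free=[.............]
after create(b) → b:[0]  free=[F............]
after append(b, 3) → b:[0, 1, 2, 3]  free=[FFFF.........]
after truncate(b, 3) → b:[0, 1, 2]  free=[FFF..........]
after create(c) → b:[0, 1, 2], c:[3]  free=[FFFF.........]
after unlink(c) → b:[0, 1, 2]  free=[FFF..........]
after unlink(b) →   free=[.............]
after create(c) → c:[0]  free=[F............]
after create(a) → a:[1], c:[0]  free=[FF...........]
after unlink(c) → a:[1]  free=[.F...........]

bitmap = .F...........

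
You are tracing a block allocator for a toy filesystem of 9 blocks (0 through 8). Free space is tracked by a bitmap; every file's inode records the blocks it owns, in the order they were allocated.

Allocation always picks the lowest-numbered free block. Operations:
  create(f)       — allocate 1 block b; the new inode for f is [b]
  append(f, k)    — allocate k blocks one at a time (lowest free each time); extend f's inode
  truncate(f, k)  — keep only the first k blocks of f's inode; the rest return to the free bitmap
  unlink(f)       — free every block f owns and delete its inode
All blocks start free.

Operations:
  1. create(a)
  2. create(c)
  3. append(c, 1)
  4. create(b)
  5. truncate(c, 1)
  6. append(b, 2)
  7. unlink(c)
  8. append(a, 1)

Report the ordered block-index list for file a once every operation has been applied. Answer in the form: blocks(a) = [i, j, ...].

blocks(a) = [0, 1]

after create(a) → a:[0]  free=[F........]
after create(c) → a:[0], c:[1]  free=[FF.......]
after append(c, 1) → a:[0], c:[1, 2]  free=[FFF......]
after create(b) → a:[0], b:[3], c:[1, 2]  free=[FFFF.....]
after truncate(c, 1) → a:[0], b:[3], c:[1]  free=[FF.F.....]
after append(b, 2) → a:[0], b:[3, 2, 4], c:[1]  free=[FFFFF....]
after unlink(c) → a:[0], b:[3, 2, 4]  free=[F.FFF....]
after append(a, 1) → a:[0, 1], b:[3, 2, 4]  free=[FFFFF....]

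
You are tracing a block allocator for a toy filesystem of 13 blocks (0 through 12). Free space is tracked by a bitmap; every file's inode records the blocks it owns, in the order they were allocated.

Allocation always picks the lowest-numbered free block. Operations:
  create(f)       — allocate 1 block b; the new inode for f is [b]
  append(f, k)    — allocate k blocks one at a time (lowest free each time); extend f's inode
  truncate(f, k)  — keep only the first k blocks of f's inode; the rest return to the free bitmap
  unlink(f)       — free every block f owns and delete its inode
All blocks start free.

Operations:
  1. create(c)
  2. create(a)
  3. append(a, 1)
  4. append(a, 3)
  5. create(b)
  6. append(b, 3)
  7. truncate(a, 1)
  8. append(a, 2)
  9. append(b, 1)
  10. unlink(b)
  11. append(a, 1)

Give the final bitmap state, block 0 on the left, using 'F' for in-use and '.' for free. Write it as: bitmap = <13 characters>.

[1] create(c) — c=0 (map F............)
[2] create(a) — a=1 c=0 (map FF...........)
[3] append(a, 1) — a=1,2 c=0 (map FFF..........)
[4] append(a, 3) — a=1,2,3,4,5 c=0 (map FFFFFF.......)
[5] create(b) — a=1,2,3,4,5 b=6 c=0 (map FFFFFFF......)
[6] append(b, 3) — a=1,2,3,4,5 b=6,7,8,9 c=0 (map FFFFFFFFFF...)
[7] truncate(a, 1) — a=1 b=6,7,8,9 c=0 (map FF....FFFF...)
[8] append(a, 2) — a=1,2,3 b=6,7,8,9 c=0 (map FFFF..FFFF...)
[9] append(b, 1) — a=1,2,3 b=6,7,8,9,4 c=0 (map FFFFF.FFFF...)
[10] unlink(b) — a=1,2,3 c=0 (map FFFF.........)
[11] append(a, 1) — a=1,2,3,4 c=0 (map FFFFF........)

bitmap = FFFFF........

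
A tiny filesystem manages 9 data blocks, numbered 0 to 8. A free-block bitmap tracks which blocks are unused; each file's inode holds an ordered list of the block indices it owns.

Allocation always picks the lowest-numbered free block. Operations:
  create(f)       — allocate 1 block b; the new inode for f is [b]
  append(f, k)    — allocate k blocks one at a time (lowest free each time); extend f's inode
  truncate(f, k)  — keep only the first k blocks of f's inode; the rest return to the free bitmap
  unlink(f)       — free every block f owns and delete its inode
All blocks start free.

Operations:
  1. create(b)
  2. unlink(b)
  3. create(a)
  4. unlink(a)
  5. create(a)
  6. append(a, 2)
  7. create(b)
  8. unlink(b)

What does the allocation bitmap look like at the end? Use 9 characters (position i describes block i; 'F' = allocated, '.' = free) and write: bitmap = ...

create(b): bitmap=F........ | b=[0]
unlink(b): bitmap=......... | 
create(a): bitmap=F........ | a=[0]
unlink(a): bitmap=......... | 
create(a): bitmap=F........ | a=[0]
append(a, 2): bitmap=FFF...... | a=[0, 1, 2]
create(b): bitmap=FFFF..... | a=[0, 1, 2] b=[3]
unlink(b): bitmap=FFF...... | a=[0, 1, 2]

bitmap = FFF......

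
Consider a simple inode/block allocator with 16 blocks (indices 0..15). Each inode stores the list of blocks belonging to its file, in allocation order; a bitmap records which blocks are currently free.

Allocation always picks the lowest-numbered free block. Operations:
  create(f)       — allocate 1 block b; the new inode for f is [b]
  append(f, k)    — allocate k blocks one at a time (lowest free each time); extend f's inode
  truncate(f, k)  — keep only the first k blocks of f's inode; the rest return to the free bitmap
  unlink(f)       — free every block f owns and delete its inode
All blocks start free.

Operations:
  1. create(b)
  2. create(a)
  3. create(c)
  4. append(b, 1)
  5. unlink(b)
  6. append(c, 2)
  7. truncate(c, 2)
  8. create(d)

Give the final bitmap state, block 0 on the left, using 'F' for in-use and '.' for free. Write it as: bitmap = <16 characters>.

after create(b) → b:[0]  free=[F...............]
after create(a) → a:[1], b:[0]  free=[FF..............]
after create(c) → a:[1], b:[0], c:[2]  free=[FFF.............]
after append(b, 1) → a:[1], b:[0, 3], c:[2]  free=[FFFF............]
after unlink(b) → a:[1], c:[2]  free=[.FF.............]
after append(c, 2) → a:[1], c:[2, 0, 3]  free=[FFFF............]
after truncate(c, 2) → a:[1], c:[2, 0]  free=[FFF.............]
after create(d) → a:[1], c:[2, 0], d:[3]  free=[FFFF............]

bitmap = FFFF............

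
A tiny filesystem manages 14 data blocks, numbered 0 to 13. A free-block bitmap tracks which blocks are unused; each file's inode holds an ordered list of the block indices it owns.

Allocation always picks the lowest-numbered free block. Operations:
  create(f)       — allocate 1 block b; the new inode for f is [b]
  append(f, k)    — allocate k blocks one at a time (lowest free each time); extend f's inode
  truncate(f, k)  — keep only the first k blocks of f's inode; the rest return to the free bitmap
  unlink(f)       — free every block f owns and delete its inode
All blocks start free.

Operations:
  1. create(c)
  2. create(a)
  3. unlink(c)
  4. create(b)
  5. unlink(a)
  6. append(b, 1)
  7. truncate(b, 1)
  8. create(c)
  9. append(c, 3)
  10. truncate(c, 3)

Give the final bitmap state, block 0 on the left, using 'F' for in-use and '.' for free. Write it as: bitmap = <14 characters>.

  1. create(c)  ⇒  F.............  {c→[0]}
  2. create(a)  ⇒  FF............  {a→[1]; c→[0]}
  3. unlink(c)  ⇒  .F............  {a→[1]}
  4. create(b)  ⇒  FF............  {a→[1]; b→[0]}
  5. unlink(a)  ⇒  F.............  {b→[0]}
  6. append(b, 1)  ⇒  FF............  {b→[0, 1]}
  7. truncate(b, 1)  ⇒  F.............  {b→[0]}
  8. create(c)  ⇒  FF............  {b→[0]; c→[1]}
  9. append(c, 3)  ⇒  FFFFF.........  {b→[0]; c→[1, 2, 3, 4]}
  10. truncate(c, 3)  ⇒  FFFF..........  {b→[0]; c→[1, 2, 3]}

bitmap = FFFF..........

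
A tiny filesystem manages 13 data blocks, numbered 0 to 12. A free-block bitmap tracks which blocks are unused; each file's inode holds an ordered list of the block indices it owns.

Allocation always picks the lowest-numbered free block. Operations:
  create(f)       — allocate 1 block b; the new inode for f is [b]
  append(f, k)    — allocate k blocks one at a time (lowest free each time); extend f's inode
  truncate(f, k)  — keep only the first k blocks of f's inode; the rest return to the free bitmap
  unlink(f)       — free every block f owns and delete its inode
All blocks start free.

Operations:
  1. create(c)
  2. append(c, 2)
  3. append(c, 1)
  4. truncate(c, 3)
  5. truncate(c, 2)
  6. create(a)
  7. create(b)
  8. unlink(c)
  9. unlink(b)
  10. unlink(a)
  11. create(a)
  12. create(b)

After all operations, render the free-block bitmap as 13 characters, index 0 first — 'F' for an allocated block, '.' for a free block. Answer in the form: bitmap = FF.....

bitmap = FF...........

after create(c) → c:[0]  free=[F............]
after append(c, 2) → c:[0, 1, 2]  free=[FFF..........]
after append(c, 1) → c:[0, 1, 2, 3]  free=[FFFF.........]
after truncate(c, 3) → c:[0, 1, 2]  free=[FFF..........]
after truncate(c, 2) → c:[0, 1]  free=[FF...........]
after create(a) → a:[2], c:[0, 1]  free=[FFF..........]
after create(b) → a:[2], b:[3], c:[0, 1]  free=[FFFF.........]
after unlink(c) → a:[2], b:[3]  free=[..FF.........]
after unlink(b) → a:[2]  free=[..F..........]
after unlink(a) →   free=[.............]
after create(a) → a:[0]  free=[F............]
after create(b) → a:[0], b:[1]  free=[FF...........]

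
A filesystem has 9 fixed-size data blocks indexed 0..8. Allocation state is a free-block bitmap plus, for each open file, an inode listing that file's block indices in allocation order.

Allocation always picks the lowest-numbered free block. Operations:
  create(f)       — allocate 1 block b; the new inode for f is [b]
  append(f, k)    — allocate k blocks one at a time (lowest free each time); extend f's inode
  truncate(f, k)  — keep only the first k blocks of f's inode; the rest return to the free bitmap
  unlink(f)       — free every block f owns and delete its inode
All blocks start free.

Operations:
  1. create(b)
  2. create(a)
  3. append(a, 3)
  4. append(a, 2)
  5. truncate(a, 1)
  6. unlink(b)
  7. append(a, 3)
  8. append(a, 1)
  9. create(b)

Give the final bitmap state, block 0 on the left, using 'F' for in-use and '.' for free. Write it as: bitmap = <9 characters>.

[1] create(b) — b=0 (map F........)
[2] create(a) — a=1 b=0 (map FF.......)
[3] append(a, 3) — a=1,2,3,4 b=0 (map FFFFF....)
[4] append(a, 2) — a=1,2,3,4,5,6 b=0 (map FFFFFFF..)
[5] truncate(a, 1) — a=1 b=0 (map FF.......)
[6] unlink(b) — a=1 (map .F.......)
[7] append(a, 3) — a=1,0,2,3 (map FFFF.....)
[8] append(a, 1) — a=1,0,2,3,4 (map FFFFF....)
[9] create(b) — a=1,0,2,3,4 b=5 (map FFFFFF...)

bitmap = FFFFFF...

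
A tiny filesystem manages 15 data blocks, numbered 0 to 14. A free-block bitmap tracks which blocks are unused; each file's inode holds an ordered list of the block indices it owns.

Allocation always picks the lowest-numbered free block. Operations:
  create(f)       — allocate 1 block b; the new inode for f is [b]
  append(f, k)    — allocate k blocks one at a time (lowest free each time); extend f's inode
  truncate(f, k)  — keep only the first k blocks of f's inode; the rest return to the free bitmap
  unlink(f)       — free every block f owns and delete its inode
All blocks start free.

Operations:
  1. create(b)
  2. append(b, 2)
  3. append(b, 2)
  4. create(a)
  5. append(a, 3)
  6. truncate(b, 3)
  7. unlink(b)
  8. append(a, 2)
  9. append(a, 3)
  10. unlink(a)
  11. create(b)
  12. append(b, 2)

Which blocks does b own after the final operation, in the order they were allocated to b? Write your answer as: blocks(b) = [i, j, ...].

blocks(b) = [0, 1, 2]

  1. create(b)  ⇒  F..............  {b→[0]}
  2. append(b, 2)  ⇒  FFF............  {b→[0, 1, 2]}
  3. append(b, 2)  ⇒  FFFFF..........  {b→[0, 1, 2, 3, 4]}
  4. create(a)  ⇒  FFFFFF.........  {a→[5]; b→[0, 1, 2, 3, 4]}
  5. append(a, 3)  ⇒  FFFFFFFFF......  {a→[5, 6, 7, 8]; b→[0, 1, 2, 3, 4]}
  6. truncate(b, 3)  ⇒  FFF..FFFF......  {a→[5, 6, 7, 8]; b→[0, 1, 2]}
  7. unlink(b)  ⇒  .....FFFF......  {a→[5, 6, 7, 8]}
  8. append(a, 2)  ⇒  FF...FFFF......  {a→[5, 6, 7, 8, 0, 1]}
  9. append(a, 3)  ⇒  FFFFFFFFF......  {a→[5, 6, 7, 8, 0, 1, 2, 3, 4]}
  10. unlink(a)  ⇒  ...............  {}
  11. create(b)  ⇒  F..............  {b→[0]}
  12. append(b, 2)  ⇒  FFF............  {b→[0, 1, 2]}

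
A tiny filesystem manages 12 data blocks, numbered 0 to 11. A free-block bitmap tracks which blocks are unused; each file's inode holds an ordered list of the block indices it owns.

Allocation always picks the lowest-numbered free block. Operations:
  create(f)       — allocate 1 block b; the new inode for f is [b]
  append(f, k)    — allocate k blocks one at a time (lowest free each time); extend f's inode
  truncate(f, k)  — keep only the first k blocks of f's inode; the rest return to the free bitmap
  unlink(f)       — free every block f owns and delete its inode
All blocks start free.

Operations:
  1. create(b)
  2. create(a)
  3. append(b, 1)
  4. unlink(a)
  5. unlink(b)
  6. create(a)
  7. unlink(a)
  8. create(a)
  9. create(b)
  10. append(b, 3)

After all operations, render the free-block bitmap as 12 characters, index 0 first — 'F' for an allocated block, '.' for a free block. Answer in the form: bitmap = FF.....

bitmap = FFFFF.......

[1] create(b) — b=0 (map F...........)
[2] create(a) — a=1 b=0 (map FF..........)
[3] append(b, 1) — a=1 b=0,2 (map FFF.........)
[4] unlink(a) — b=0,2 (map F.F.........)
[5] unlink(b) —  (map ............)
[6] create(a) — a=0 (map F...........)
[7] unlink(a) —  (map ............)
[8] create(a) — a=0 (map F...........)
[9] create(b) — a=0 b=1 (map FF..........)
[10] append(b, 3) — a=0 b=1,2,3,4 (map FFFFF.......)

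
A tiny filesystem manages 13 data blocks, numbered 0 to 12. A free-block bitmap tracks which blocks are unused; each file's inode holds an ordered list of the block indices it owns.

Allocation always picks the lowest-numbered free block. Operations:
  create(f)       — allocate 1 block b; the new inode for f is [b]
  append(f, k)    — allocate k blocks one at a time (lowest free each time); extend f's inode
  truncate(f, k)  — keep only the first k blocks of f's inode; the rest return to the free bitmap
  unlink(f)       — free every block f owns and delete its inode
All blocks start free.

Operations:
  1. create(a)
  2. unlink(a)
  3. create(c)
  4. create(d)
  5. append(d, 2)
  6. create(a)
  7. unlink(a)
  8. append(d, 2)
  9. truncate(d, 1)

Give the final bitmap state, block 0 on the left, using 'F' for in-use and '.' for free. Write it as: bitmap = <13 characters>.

bitmap = FF...........

[1] create(a) — a=0 (map F............)
[2] unlink(a) —  (map .............)
[3] create(c) — c=0 (map F............)
[4] create(d) — c=0 d=1 (map FF...........)
[5] append(d, 2) — c=0 d=1,2,3 (map FFFF.........)
[6] create(a) — a=4 c=0 d=1,2,3 (map FFFFF........)
[7] unlink(a) — c=0 d=1,2,3 (map FFFF.........)
[8] append(d, 2) — c=0 d=1,2,3,4,5 (map FFFFFF.......)
[9] truncate(d, 1) — c=0 d=1 (map FF...........)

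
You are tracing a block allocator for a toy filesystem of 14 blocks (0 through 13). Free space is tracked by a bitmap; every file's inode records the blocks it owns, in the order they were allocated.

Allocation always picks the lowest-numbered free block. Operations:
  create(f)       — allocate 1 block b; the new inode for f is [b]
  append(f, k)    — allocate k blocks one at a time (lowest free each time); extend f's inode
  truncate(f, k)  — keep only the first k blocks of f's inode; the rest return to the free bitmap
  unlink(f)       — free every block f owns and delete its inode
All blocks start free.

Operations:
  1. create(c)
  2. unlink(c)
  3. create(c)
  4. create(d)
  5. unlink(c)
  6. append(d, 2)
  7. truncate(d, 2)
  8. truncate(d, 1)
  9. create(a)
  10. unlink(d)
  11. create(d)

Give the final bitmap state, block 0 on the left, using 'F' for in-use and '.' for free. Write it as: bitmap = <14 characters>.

bitmap = FF............

after create(c) → c:[0]  free=[F.............]
after unlink(c) →   free=[..............]
after create(c) → c:[0]  free=[F.............]
after create(d) → c:[0], d:[1]  free=[FF............]
after unlink(c) → d:[1]  free=[.F............]
after append(d, 2) → d:[1, 0, 2]  free=[FFF...........]
after truncate(d, 2) → d:[1, 0]  free=[FF............]
after truncate(d, 1) → d:[1]  free=[.F............]
after create(a) → a:[0], d:[1]  free=[FF............]
after unlink(d) → a:[0]  free=[F.............]
after create(d) → a:[0], d:[1]  free=[FF............]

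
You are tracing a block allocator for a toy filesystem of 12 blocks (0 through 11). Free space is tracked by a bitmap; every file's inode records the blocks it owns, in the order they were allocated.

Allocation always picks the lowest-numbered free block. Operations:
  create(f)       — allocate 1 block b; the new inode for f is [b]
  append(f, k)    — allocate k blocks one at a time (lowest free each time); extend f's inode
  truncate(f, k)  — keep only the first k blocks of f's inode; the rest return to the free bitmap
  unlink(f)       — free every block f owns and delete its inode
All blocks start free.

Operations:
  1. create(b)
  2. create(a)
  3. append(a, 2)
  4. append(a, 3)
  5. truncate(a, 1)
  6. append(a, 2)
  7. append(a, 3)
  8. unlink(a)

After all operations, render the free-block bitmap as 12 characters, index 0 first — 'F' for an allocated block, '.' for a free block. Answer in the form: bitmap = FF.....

after create(b) → b:[0]  free=[F...........]
after create(a) → a:[1], b:[0]  free=[FF..........]
after append(a, 2) → a:[1, 2, 3], b:[0]  free=[FFFF........]
after append(a, 3) → a:[1, 2, 3, 4, 5, 6], b:[0]  free=[FFFFFFF.....]
after truncate(a, 1) → a:[1], b:[0]  free=[FF..........]
after append(a, 2) → a:[1, 2, 3], b:[0]  free=[FFFF........]
after append(a, 3) → a:[1, 2, 3, 4, 5, 6], b:[0]  free=[FFFFFFF.....]
after unlink(a) → b:[0]  free=[F...........]

bitmap = F...........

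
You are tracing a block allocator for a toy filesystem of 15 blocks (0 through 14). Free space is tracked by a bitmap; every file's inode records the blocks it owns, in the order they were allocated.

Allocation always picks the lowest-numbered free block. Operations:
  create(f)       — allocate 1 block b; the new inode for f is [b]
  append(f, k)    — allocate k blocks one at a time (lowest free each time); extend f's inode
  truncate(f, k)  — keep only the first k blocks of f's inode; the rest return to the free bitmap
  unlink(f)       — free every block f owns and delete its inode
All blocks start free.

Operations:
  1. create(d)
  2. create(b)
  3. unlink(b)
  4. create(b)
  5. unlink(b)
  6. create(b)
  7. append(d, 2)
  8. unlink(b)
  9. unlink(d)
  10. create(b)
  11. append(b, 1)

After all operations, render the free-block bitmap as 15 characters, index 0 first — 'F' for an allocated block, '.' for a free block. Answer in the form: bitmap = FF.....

bitmap = FF.............

  1. create(d)  ⇒  F..............  {d→[0]}
  2. create(b)  ⇒  FF.............  {b→[1]; d→[0]}
  3. unlink(b)  ⇒  F..............  {d→[0]}
  4. create(b)  ⇒  FF.............  {b→[1]; d→[0]}
  5. unlink(b)  ⇒  F..............  {d→[0]}
  6. create(b)  ⇒  FF.............  {b→[1]; d→[0]}
  7. append(d, 2)  ⇒  FFFF...........  {b→[1]; d→[0, 2, 3]}
  8. unlink(b)  ⇒  F.FF...........  {d→[0, 2, 3]}
  9. unlink(d)  ⇒  ...............  {}
  10. create(b)  ⇒  F..............  {b→[0]}
  11. append(b, 1)  ⇒  FF.............  {b→[0, 1]}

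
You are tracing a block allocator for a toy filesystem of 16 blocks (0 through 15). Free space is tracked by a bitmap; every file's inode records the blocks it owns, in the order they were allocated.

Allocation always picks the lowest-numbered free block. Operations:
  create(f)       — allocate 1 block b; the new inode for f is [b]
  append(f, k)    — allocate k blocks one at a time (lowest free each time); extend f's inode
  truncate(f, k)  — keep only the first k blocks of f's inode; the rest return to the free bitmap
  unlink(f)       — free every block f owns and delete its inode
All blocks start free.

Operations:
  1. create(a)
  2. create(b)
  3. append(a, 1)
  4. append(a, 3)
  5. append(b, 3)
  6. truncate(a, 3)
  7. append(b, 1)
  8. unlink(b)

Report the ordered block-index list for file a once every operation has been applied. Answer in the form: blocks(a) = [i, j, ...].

after create(a) → a:[0]  free=[F...............]
after create(b) → a:[0], b:[1]  free=[FF..............]
after append(a, 1) → a:[0, 2], b:[1]  free=[FFF.............]
after append(a, 3) → a:[0, 2, 3, 4, 5], b:[1]  free=[FFFFFF..........]
after append(b, 3) → a:[0, 2, 3, 4, 5], b:[1, 6, 7, 8]  free=[FFFFFFFFF.......]
after truncate(a, 3) → a:[0, 2, 3], b:[1, 6, 7, 8]  free=[FFFF..FFF.......]
after append(b, 1) → a:[0, 2, 3], b:[1, 6, 7, 8, 4]  free=[FFFFF.FFF.......]
after unlink(b) → a:[0, 2, 3]  free=[F.FF............]

blocks(a) = [0, 2, 3]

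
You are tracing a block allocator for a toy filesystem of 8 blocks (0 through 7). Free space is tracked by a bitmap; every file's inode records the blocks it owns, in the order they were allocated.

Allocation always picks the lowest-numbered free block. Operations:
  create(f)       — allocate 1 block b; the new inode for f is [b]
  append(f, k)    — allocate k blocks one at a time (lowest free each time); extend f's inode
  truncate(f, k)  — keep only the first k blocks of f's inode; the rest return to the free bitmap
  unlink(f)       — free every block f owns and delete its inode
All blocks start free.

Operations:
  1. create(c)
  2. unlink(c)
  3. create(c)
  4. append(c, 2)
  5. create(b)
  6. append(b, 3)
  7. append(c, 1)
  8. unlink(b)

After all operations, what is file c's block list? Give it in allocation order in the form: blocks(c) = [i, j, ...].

blocks(c) = [0, 1, 2, 7]

after create(c) → c:[0]  free=[F.......]
after unlink(c) →   free=[........]
after create(c) → c:[0]  free=[F.......]
after append(c, 2) → c:[0, 1, 2]  free=[FFF.....]
after create(b) → b:[3], c:[0, 1, 2]  free=[FFFF....]
after append(b, 3) → b:[3, 4, 5, 6], c:[0, 1, 2]  free=[FFFFFFF.]
after append(c, 1) → b:[3, 4, 5, 6], c:[0, 1, 2, 7]  free=[FFFFFFFF]
after unlink(b) → c:[0, 1, 2, 7]  free=[FFF....F]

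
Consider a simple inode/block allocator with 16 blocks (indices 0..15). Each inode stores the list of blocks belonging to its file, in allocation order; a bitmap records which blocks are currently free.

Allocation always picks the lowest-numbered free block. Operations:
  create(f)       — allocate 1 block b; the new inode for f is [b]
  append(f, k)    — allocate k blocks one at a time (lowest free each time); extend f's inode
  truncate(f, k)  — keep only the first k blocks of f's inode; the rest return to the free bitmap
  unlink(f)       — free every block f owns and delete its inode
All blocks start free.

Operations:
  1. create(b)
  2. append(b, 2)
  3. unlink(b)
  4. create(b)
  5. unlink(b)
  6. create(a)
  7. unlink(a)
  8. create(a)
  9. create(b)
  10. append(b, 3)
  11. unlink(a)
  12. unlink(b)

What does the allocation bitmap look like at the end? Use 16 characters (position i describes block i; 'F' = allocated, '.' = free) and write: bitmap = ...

bitmap = ................

create(b): bitmap=F............... | b=[0]
append(b, 2): bitmap=FFF............. | b=[0, 1, 2]
unlink(b): bitmap=................ | 
create(b): bitmap=F............... | b=[0]
unlink(b): bitmap=................ | 
create(a): bitmap=F............... | a=[0]
unlink(a): bitmap=................ | 
create(a): bitmap=F............... | a=[0]
create(b): bitmap=FF.............. | a=[0] b=[1]
append(b, 3): bitmap=FFFFF........... | a=[0] b=[1, 2, 3, 4]
unlink(a): bitmap=.FFFF........... | b=[1, 2, 3, 4]
unlink(b): bitmap=................ | 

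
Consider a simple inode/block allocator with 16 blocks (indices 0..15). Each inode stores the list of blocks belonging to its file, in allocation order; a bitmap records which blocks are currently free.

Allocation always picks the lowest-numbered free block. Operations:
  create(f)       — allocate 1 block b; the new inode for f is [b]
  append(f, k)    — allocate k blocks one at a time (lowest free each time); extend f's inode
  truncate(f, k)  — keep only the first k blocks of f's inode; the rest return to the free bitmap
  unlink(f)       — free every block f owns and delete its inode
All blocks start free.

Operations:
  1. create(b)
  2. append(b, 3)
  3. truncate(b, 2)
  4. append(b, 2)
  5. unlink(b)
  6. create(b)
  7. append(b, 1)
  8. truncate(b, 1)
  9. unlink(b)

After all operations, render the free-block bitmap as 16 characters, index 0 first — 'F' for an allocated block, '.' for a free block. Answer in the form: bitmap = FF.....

  1. create(b)  ⇒  F...............  {b→[0]}
  2. append(b, 3)  ⇒  FFFF............  {b→[0, 1, 2, 3]}
  3. truncate(b, 2)  ⇒  FF..............  {b→[0, 1]}
  4. append(b, 2)  ⇒  FFFF............  {b→[0, 1, 2, 3]}
  5. unlink(b)  ⇒  ................  {}
  6. create(b)  ⇒  F...............  {b→[0]}
  7. append(b, 1)  ⇒  FF..............  {b→[0, 1]}
  8. truncate(b, 1)  ⇒  F...............  {b→[0]}
  9. unlink(b)  ⇒  ................  {}

bitmap = ................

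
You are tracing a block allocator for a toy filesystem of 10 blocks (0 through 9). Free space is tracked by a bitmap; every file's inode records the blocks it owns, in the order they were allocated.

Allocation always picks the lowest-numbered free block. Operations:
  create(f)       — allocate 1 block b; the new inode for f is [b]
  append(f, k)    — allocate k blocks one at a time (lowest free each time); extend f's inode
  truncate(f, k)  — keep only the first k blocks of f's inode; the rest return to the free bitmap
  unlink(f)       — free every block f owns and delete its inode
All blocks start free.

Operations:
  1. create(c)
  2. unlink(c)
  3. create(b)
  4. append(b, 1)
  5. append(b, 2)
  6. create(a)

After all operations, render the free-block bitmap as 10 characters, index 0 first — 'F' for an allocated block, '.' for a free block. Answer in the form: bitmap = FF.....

after create(c) → c:[0]  free=[F.........]
after unlink(c) →   free=[..........]
after create(b) → b:[0]  free=[F.........]
after append(b, 1) → b:[0, 1]  free=[FF........]
after append(b, 2) → b:[0, 1, 2, 3]  free=[FFFF......]
after create(a) → a:[4], b:[0, 1, 2, 3]  free=[FFFFF.....]

bitmap = FFFFF.....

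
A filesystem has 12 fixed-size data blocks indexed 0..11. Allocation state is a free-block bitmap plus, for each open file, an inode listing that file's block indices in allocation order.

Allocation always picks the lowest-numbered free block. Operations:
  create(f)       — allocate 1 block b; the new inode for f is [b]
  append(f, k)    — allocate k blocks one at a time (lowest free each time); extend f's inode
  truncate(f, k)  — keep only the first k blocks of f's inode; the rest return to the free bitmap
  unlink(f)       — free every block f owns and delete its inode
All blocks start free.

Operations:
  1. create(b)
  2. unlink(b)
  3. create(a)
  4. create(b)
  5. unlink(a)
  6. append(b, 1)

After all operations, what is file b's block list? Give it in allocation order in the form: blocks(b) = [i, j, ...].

  1. create(b)  ⇒  F...........  {b→[0]}
  2. unlink(b)  ⇒  ............  {}
  3. create(a)  ⇒  F...........  {a→[0]}
  4. create(b)  ⇒  FF..........  {a→[0]; b→[1]}
  5. unlink(a)  ⇒  .F..........  {b→[1]}
  6. append(b, 1)  ⇒  FF..........  {b→[1, 0]}

blocks(b) = [1, 0]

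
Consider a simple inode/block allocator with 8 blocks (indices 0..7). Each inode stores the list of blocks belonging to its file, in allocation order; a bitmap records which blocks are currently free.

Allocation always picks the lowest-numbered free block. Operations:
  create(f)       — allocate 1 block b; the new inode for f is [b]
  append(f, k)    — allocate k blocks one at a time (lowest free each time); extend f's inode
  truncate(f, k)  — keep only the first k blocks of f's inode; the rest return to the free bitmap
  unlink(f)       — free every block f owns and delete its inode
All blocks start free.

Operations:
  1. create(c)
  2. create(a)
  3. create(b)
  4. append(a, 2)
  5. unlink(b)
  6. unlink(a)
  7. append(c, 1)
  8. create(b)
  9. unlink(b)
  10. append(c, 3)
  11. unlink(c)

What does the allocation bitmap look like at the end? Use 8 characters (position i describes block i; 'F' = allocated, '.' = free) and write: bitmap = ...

bitmap = ........

[1] create(c) — c=0 (map F.......)
[2] create(a) — a=1 c=0 (map FF......)
[3] create(b) — a=1 b=2 c=0 (map FFF.....)
[4] append(a, 2) — a=1,3,4 b=2 c=0 (map FFFFF...)
[5] unlink(b) — a=1,3,4 c=0 (map FF.FF...)
[6] unlink(a) — c=0 (map F.......)
[7] append(c, 1) — c=0,1 (map FF......)
[8] create(b) — b=2 c=0,1 (map FFF.....)
[9] unlink(b) — c=0,1 (map FF......)
[10] append(c, 3) — c=0,1,2,3,4 (map FFFFF...)
[11] unlink(c) —  (map ........)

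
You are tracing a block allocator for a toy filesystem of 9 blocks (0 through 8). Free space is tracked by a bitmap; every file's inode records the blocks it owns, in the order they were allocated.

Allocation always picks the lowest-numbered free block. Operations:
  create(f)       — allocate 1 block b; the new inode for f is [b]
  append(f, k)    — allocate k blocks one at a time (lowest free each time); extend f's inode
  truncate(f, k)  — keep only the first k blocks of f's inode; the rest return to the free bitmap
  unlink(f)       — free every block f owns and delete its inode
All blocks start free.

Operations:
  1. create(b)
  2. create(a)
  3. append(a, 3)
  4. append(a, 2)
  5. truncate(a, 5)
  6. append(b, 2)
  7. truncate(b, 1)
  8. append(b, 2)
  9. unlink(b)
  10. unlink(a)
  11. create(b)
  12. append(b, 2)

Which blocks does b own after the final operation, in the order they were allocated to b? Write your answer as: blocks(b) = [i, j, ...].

blocks(b) = [0, 1, 2]

after create(b) → b:[0]  free=[F........]
after create(a) → a:[1], b:[0]  free=[FF.......]
after append(a, 3) → a:[1, 2, 3, 4], b:[0]  free=[FFFFF....]
after append(a, 2) → a:[1, 2, 3, 4, 5, 6], b:[0]  free=[FFFFFFF..]
after truncate(a, 5) → a:[1, 2, 3, 4, 5], b:[0]  free=[FFFFFF...]
after append(b, 2) → a:[1, 2, 3, 4, 5], b:[0, 6, 7]  free=[FFFFFFFF.]
after truncate(b, 1) → a:[1, 2, 3, 4, 5], b:[0]  free=[FFFFFF...]
after append(b, 2) → a:[1, 2, 3, 4, 5], b:[0, 6, 7]  free=[FFFFFFFF.]
after unlink(b) → a:[1, 2, 3, 4, 5]  free=[.FFFFF...]
after unlink(a) →   free=[.........]
after create(b) → b:[0]  free=[F........]
after append(b, 2) → b:[0, 1, 2]  free=[FFF......]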